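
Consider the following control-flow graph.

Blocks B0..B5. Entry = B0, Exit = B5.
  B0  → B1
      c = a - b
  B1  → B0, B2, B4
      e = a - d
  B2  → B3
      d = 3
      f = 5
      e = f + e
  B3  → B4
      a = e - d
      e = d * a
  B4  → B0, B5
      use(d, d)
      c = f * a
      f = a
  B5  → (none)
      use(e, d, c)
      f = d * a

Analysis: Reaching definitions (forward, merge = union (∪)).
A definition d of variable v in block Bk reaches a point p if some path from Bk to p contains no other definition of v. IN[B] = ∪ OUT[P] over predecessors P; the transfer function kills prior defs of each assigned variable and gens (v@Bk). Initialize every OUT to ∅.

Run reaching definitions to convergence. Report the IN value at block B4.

Converged values:
  B0:  IN={a@B3, c@B0, c@B4, d@B2, e@B1, e@B3, f@B4}  OUT={a@B3, c@B0, d@B2, e@B1, e@B3, f@B4}
  B1:  IN={a@B3, c@B0, d@B2, e@B1, e@B3, f@B4}  OUT={a@B3, c@B0, d@B2, e@B1, f@B4}
  B2:  IN={a@B3, c@B0, d@B2, e@B1, f@B4}  OUT={a@B3, c@B0, d@B2, e@B2, f@B2}
  B3:  IN={a@B3, c@B0, d@B2, e@B2, f@B2}  OUT={a@B3, c@B0, d@B2, e@B3, f@B2}
  B4:  IN={a@B3, c@B0, d@B2, e@B1, e@B3, f@B2, f@B4}  OUT={a@B3, c@B4, d@B2, e@B1, e@B3, f@B4}
  B5:  IN={a@B3, c@B4, d@B2, e@B1, e@B3, f@B4}  OUT={a@B3, c@B4, d@B2, e@B1, e@B3, f@B5}

Merge at B4: IN[B4] = OUT[B1] ⊔ OUT[B3] = {a@B3, c@B0, d@B2, e@B1, e@B3, f@B2, f@B4}

Answer: {a@B3, c@B0, d@B2, e@B1, e@B3, f@B2, f@B4}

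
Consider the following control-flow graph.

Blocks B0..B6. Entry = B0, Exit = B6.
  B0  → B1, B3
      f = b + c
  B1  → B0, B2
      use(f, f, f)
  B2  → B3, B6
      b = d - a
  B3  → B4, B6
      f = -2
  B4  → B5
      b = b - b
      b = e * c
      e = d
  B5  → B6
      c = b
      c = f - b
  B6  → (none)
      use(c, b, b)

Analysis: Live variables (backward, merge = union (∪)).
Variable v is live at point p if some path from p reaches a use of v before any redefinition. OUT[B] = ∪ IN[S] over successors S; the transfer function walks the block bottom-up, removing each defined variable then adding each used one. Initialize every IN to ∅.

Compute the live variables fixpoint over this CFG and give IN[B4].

Converged values:
  B0:  IN={a, b, c, d, e}  OUT={a, b, c, d, e, f}
  B1:  IN={a, b, c, d, e, f}  OUT={a, b, c, d, e}
  B2:  IN={a, c, d, e}  OUT={b, c, d, e}
  B3:  IN={b, c, d, e}  OUT={b, c, d, e, f}
  B4:  IN={b, c, d, e, f}  OUT={b, f}
  B5:  IN={b, f}  OUT={b, c}
  B6:  IN={b, c}  OUT={}

Merge at B4: OUT[B4] = IN[B5] = {b, f}
Applying B4's transfer function to that OUT value gives IN[B4] (row B4 above).

Answer: {b, c, d, e, f}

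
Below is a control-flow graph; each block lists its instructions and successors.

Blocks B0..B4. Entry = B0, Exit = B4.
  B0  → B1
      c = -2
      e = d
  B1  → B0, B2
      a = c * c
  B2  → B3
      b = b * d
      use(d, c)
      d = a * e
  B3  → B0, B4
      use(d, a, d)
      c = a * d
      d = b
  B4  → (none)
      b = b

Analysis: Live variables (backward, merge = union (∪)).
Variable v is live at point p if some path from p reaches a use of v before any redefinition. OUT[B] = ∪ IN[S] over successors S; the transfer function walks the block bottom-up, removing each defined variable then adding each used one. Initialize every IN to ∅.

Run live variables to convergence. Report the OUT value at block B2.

Answer: {a, b, d}

Derivation:
Converged values:
  B0:   IN={b, d}   OUT={b, c, d, e}
  B1:   IN={b, c, d, e}   OUT={a, b, c, d, e}
  B2:   IN={a, b, c, d, e}   OUT={a, b, d}
  B3:   IN={a, b, d}   OUT={b, d}
  B4:   IN={b}   OUT={}

Merge at B2: OUT[B2] = IN[B3] = {a, b, d}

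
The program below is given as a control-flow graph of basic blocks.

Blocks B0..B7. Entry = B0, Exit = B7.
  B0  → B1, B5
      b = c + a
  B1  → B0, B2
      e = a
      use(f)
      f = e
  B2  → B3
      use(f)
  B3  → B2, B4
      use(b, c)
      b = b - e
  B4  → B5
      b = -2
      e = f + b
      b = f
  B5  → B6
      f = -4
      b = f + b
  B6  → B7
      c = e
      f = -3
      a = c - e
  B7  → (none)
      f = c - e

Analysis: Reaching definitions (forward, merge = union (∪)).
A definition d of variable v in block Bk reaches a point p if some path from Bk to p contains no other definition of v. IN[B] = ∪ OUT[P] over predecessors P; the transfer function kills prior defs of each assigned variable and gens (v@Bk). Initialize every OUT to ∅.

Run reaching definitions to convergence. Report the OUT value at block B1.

Converged values:
  B0:   IN={b@B0, e@B1, f@B1}   OUT={b@B0, e@B1, f@B1}
  B1:   IN={b@B0, e@B1, f@B1}   OUT={b@B0, e@B1, f@B1}
  B2:   IN={b@B0, b@B3, e@B1, f@B1}   OUT={b@B0, b@B3, e@B1, f@B1}
  B3:   IN={b@B0, b@B3, e@B1, f@B1}   OUT={b@B3, e@B1, f@B1}
  B4:   IN={b@B3, e@B1, f@B1}   OUT={b@B4, e@B4, f@B1}
  B5:   IN={b@B0, b@B4, e@B1, e@B4, f@B1}   OUT={b@B5, e@B1, e@B4, f@B5}
  B6:   IN={b@B5, e@B1, e@B4, f@B5}   OUT={a@B6, b@B5, c@B6, e@B1, e@B4, f@B6}
  B7:   IN={a@B6, b@B5, c@B6, e@B1, e@B4, f@B6}   OUT={a@B6, b@B5, c@B6, e@B1, e@B4, f@B7}

Merge at B1: IN[B1] = OUT[B0] = {b@B0, e@B1, f@B1}
Applying B1's transfer function to that IN value gives OUT[B1] (row B1 above).

Answer: {b@B0, e@B1, f@B1}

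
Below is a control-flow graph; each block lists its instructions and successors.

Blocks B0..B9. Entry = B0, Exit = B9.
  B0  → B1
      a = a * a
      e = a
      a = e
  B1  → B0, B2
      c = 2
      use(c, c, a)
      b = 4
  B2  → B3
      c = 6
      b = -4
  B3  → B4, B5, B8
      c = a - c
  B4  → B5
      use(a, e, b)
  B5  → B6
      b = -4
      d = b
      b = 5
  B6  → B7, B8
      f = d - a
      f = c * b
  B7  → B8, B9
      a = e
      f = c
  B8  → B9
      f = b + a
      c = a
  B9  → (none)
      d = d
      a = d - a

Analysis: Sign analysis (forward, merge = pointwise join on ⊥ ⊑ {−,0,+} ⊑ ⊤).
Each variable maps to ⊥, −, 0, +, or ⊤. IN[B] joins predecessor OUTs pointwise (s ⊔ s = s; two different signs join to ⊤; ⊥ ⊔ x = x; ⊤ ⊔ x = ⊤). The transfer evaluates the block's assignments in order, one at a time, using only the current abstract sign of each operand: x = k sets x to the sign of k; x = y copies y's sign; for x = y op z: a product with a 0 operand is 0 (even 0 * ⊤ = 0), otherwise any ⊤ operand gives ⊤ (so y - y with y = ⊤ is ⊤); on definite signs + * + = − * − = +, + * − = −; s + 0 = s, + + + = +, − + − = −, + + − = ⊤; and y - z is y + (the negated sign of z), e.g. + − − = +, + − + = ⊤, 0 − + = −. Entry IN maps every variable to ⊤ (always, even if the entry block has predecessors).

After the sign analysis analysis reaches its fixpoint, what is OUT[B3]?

Answer: {a: ⊤, b: -, c: ⊤, d: ⊤, e: ⊤, f: ⊤}

Trace:
Converged values:
  B0:  IN=(all ⊤)  OUT=(all ⊤)
  B1:  IN=(all ⊤)  OUT={b:+, c:+; rest ⊤}
  B2:  IN={b:+, c:+; rest ⊤}  OUT={b:-, c:+; rest ⊤}
  B3:  IN={b:-, c:+; rest ⊤}  OUT={b:-; rest ⊤}
  B4:  IN={b:-; rest ⊤}  OUT={b:-; rest ⊤}
  B5:  IN={b:-; rest ⊤}  OUT={b:+, d:-; rest ⊤}
  B6:  IN={b:+, d:-; rest ⊤}  OUT={b:+, d:-; rest ⊤}
  B7:  IN={b:+, d:-; rest ⊤}  OUT={b:+, d:-; rest ⊤}
  B8:  IN=(all ⊤)  OUT=(all ⊤)
  B9:  IN=(all ⊤)  OUT=(all ⊤)

Merge at B3: IN[B3] = OUT[B2] = {a: ⊤, b: -, c: +, d: ⊤, e: ⊤, f: ⊤}
Applying B3's transfer function to that IN value gives OUT[B3] (row B3 above).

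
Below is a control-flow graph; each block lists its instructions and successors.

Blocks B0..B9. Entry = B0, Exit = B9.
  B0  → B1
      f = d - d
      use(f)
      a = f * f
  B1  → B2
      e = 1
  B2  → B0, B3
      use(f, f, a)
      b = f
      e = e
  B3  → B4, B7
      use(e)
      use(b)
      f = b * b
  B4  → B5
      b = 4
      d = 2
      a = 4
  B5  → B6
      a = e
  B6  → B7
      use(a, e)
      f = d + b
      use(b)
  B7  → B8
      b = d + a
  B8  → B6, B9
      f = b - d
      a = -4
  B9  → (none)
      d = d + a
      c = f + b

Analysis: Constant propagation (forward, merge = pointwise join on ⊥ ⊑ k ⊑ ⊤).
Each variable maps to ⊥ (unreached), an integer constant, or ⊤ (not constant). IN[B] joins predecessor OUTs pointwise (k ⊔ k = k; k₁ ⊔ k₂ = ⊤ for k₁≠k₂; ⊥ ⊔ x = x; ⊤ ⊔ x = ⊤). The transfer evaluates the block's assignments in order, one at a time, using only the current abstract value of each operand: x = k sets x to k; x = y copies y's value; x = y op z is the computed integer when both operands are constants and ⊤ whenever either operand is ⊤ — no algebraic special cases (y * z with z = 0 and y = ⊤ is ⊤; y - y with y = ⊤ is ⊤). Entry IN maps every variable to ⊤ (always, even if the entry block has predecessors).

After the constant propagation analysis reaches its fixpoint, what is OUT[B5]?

Answer: {a: 1, b: 4, c: ⊤, d: 2, e: 1, f: ⊤}

Working:
Converged values:
  B0: | IN=(all ⊤) | OUT=(all ⊤)
  B1: | IN=(all ⊤) | OUT={e:1; rest ⊤}
  B2: | IN={e:1; rest ⊤} | OUT={e:1; rest ⊤}
  B3: | IN={e:1; rest ⊤} | OUT={e:1; rest ⊤}
  B4: | IN={e:1; rest ⊤} | OUT={a:4, b:4, d:2, e:1; rest ⊤}
  B5: | IN={a:4, b:4, d:2, e:1; rest ⊤} | OUT={a:1, b:4, d:2, e:1; rest ⊤}
  B6: | IN={e:1; rest ⊤} | OUT={e:1; rest ⊤}
  B7: | IN={e:1; rest ⊤} | OUT={e:1; rest ⊤}
  B8: | IN={e:1; rest ⊤} | OUT={a:-4, e:1; rest ⊤}
  B9: | IN={a:-4, e:1; rest ⊤} | OUT={a:-4, e:1; rest ⊤}

Merge at B5: IN[B5] = OUT[B4] = {a: 4, b: 4, c: ⊤, d: 2, e: 1, f: ⊤}
Applying B5's transfer function to that IN value gives OUT[B5] (row B5 above).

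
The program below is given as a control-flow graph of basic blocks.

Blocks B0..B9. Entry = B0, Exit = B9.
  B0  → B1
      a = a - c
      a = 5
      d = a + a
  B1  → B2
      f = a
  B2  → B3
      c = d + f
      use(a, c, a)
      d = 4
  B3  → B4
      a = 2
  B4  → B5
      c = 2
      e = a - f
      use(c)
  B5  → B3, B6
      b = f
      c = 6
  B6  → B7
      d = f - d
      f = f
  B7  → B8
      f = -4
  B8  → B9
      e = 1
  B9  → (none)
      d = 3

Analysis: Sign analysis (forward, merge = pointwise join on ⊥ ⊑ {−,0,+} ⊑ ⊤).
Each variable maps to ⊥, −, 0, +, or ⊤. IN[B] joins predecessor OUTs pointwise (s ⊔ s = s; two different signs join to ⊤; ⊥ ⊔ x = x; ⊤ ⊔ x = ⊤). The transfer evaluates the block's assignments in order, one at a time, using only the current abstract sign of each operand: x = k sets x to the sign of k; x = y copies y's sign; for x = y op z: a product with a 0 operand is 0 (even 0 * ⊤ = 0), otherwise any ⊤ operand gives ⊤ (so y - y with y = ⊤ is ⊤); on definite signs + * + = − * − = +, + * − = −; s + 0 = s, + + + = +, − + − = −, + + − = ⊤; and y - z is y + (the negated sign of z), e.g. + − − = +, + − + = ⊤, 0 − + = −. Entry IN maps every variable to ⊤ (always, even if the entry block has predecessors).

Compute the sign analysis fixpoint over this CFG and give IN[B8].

Converged values:
  B0: | IN=(all ⊤) | OUT={a:+, d:+; rest ⊤}
  B1: | IN={a:+, d:+; rest ⊤} | OUT={a:+, d:+, f:+; rest ⊤}
  B2: | IN={a:+, d:+, f:+; rest ⊤} | OUT={a:+, c:+, d:+, f:+; rest ⊤}
  B3: | IN={a:+, c:+, d:+, f:+; rest ⊤} | OUT={a:+, c:+, d:+, f:+; rest ⊤}
  B4: | IN={a:+, c:+, d:+, f:+; rest ⊤} | OUT={a:+, c:+, d:+, f:+; rest ⊤}
  B5: | IN={a:+, c:+, d:+, f:+; rest ⊤} | OUT={a:+, b:+, c:+, d:+, f:+; rest ⊤}
  B6: | IN={a:+, b:+, c:+, d:+, f:+; rest ⊤} | OUT={a:+, b:+, c:+, f:+; rest ⊤}
  B7: | IN={a:+, b:+, c:+, f:+; rest ⊤} | OUT={a:+, b:+, c:+, f:-; rest ⊤}
  B8: | IN={a:+, b:+, c:+, f:-; rest ⊤} | OUT={a:+, b:+, c:+, e:+, f:-; rest ⊤}
  B9: | IN={a:+, b:+, c:+, e:+, f:-; rest ⊤} | OUT={a:+, b:+, c:+, d:+, e:+, f:-; rest ⊤}

Merge at B8: IN[B8] = OUT[B7] = {a: +, b: +, c: +, d: ⊤, e: ⊤, f: -}

Answer: {a: +, b: +, c: +, d: ⊤, e: ⊤, f: -}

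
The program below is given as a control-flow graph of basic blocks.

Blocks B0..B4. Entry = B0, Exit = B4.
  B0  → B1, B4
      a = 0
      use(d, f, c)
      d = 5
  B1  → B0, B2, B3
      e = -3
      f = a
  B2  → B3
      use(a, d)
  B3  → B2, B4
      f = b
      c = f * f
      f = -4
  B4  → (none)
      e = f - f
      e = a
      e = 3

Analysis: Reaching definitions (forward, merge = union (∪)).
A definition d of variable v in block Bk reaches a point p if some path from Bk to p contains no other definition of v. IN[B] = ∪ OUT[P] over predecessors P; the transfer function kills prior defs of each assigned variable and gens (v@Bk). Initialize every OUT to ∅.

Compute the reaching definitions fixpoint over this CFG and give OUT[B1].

Answer: {a@B0, d@B0, e@B1, f@B1}

Derivation:
Per-block solution:
  B0: | IN={a@B0, d@B0, e@B1, f@B1} | OUT={a@B0, d@B0, e@B1, f@B1}
  B1: | IN={a@B0, d@B0, e@B1, f@B1} | OUT={a@B0, d@B0, e@B1, f@B1}
  B2: | IN={a@B0, c@B3, d@B0, e@B1, f@B1, f@B3} | OUT={a@B0, c@B3, d@B0, e@B1, f@B1, f@B3}
  B3: | IN={a@B0, c@B3, d@B0, e@B1, f@B1, f@B3} | OUT={a@B0, c@B3, d@B0, e@B1, f@B3}
  B4: | IN={a@B0, c@B3, d@B0, e@B1, f@B1, f@B3} | OUT={a@B0, c@B3, d@B0, e@B4, f@B1, f@B3}

Merge at B1: IN[B1] = OUT[B0] = {a@B0, d@B0, e@B1, f@B1}
Applying B1's transfer function to that IN value gives OUT[B1] (row B1 above).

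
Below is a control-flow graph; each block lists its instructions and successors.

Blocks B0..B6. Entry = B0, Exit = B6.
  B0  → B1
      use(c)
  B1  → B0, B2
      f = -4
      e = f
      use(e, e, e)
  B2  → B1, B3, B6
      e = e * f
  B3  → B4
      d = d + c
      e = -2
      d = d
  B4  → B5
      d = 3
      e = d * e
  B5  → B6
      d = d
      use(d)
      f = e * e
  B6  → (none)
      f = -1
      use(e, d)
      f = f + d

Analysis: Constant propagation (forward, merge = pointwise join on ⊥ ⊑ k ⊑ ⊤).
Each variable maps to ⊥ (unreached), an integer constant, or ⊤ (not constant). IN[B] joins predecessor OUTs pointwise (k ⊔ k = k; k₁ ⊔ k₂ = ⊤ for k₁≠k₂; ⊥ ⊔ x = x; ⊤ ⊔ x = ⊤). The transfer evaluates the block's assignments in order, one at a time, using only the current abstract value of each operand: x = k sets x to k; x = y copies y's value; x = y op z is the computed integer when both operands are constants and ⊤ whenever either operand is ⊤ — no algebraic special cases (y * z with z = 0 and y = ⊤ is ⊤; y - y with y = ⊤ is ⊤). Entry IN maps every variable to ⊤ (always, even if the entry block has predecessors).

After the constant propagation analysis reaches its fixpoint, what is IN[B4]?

Converged values:
  B0:  IN=(all ⊤)  OUT=(all ⊤)
  B1:  IN=(all ⊤)  OUT={e:-4, f:-4; rest ⊤}
  B2:  IN={e:-4, f:-4; rest ⊤}  OUT={e:16, f:-4; rest ⊤}
  B3:  IN={e:16, f:-4; rest ⊤}  OUT={e:-2, f:-4; rest ⊤}
  B4:  IN={e:-2, f:-4; rest ⊤}  OUT={d:3, e:-6, f:-4; rest ⊤}
  B5:  IN={d:3, e:-6, f:-4; rest ⊤}  OUT={d:3, e:-6, f:36; rest ⊤}
  B6:  IN=(all ⊤)  OUT=(all ⊤)

Merge at B4: IN[B4] = OUT[B3] = {a: ⊤, b: ⊤, c: ⊤, d: ⊤, e: -2, f: -4}

Answer: {a: ⊤, b: ⊤, c: ⊤, d: ⊤, e: -2, f: -4}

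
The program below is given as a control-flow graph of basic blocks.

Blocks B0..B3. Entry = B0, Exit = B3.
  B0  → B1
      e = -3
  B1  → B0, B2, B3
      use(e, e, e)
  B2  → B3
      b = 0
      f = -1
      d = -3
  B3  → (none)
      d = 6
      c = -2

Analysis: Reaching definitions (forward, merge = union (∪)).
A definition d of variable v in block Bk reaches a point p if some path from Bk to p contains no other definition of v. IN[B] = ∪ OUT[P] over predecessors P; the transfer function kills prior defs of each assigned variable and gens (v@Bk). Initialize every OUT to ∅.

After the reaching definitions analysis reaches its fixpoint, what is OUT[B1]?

Answer: {e@B0}

Derivation:
Per-block solution:
  B0: | IN={e@B0} | OUT={e@B0}
  B1: | IN={e@B0} | OUT={e@B0}
  B2: | IN={e@B0} | OUT={b@B2, d@B2, e@B0, f@B2}
  B3: | IN={b@B2, d@B2, e@B0, f@B2} | OUT={b@B2, c@B3, d@B3, e@B0, f@B2}

Merge at B1: IN[B1] = OUT[B0] = {e@B0}
Applying B1's transfer function to that IN value gives OUT[B1] (row B1 above).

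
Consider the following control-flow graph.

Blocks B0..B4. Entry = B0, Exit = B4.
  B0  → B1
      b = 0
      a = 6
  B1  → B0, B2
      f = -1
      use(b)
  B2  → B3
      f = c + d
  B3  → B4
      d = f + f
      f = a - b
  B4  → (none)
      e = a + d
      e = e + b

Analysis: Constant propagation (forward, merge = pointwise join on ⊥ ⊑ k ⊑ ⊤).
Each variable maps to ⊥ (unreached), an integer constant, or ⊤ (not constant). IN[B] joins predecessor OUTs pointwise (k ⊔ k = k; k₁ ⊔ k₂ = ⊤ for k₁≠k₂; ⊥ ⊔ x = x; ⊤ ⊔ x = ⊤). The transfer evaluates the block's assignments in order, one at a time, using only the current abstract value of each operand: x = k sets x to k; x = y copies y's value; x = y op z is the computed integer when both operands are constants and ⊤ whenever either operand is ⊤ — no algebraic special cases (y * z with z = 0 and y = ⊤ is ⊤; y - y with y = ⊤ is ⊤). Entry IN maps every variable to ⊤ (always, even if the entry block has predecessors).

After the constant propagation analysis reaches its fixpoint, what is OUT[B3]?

Answer: {a: 6, b: 0, c: ⊤, d: ⊤, e: ⊤, f: 6}

Working:
Fixpoint table:
  B0:   IN=(all ⊤)   OUT={a:6, b:0; rest ⊤}
  B1:   IN={a:6, b:0; rest ⊤}   OUT={a:6, b:0, f:-1; rest ⊤}
  B2:   IN={a:6, b:0, f:-1; rest ⊤}   OUT={a:6, b:0; rest ⊤}
  B3:   IN={a:6, b:0; rest ⊤}   OUT={a:6, b:0, f:6; rest ⊤}
  B4:   IN={a:6, b:0, f:6; rest ⊤}   OUT={a:6, b:0, f:6; rest ⊤}

Merge at B3: IN[B3] = OUT[B2] = {a: 6, b: 0, c: ⊤, d: ⊤, e: ⊤, f: ⊤}
Applying B3's transfer function to that IN value gives OUT[B3] (row B3 above).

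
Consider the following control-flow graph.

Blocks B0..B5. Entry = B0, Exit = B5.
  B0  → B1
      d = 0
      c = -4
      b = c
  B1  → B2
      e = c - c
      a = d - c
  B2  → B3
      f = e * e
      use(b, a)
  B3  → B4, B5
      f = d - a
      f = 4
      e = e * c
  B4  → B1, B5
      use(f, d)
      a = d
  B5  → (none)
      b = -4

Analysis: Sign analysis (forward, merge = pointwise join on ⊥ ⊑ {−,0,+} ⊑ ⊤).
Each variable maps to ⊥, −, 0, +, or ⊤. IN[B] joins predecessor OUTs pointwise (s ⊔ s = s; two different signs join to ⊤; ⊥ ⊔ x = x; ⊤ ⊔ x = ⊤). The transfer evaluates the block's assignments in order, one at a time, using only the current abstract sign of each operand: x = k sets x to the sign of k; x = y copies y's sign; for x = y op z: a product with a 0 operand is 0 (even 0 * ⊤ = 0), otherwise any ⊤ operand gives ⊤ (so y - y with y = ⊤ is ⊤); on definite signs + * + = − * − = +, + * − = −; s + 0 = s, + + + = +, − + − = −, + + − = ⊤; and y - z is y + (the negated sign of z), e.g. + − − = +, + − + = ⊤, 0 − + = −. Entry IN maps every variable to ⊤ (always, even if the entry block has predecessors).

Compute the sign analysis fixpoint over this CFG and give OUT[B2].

Fixpoint table:
  B0: | IN=(all ⊤) | OUT={b:-, c:-, d:0; rest ⊤}
  B1: | IN={b:-, c:-, d:0; rest ⊤} | OUT={a:+, b:-, c:-, d:0; rest ⊤}
  B2: | IN={a:+, b:-, c:-, d:0; rest ⊤} | OUT={a:+, b:-, c:-, d:0; rest ⊤}
  B3: | IN={a:+, b:-, c:-, d:0; rest ⊤} | OUT={a:+, b:-, c:-, d:0, f:+; rest ⊤}
  B4: | IN={a:+, b:-, c:-, d:0, f:+; rest ⊤} | OUT={a:0, b:-, c:-, d:0, f:+; rest ⊤}
  B5: | IN={b:-, c:-, d:0, f:+; rest ⊤} | OUT={b:-, c:-, d:0, f:+; rest ⊤}

Merge at B2: IN[B2] = OUT[B1] = {a: +, b: -, c: -, d: 0, e: ⊤, f: ⊤}
Applying B2's transfer function to that IN value gives OUT[B2] (row B2 above).

Answer: {a: +, b: -, c: -, d: 0, e: ⊤, f: ⊤}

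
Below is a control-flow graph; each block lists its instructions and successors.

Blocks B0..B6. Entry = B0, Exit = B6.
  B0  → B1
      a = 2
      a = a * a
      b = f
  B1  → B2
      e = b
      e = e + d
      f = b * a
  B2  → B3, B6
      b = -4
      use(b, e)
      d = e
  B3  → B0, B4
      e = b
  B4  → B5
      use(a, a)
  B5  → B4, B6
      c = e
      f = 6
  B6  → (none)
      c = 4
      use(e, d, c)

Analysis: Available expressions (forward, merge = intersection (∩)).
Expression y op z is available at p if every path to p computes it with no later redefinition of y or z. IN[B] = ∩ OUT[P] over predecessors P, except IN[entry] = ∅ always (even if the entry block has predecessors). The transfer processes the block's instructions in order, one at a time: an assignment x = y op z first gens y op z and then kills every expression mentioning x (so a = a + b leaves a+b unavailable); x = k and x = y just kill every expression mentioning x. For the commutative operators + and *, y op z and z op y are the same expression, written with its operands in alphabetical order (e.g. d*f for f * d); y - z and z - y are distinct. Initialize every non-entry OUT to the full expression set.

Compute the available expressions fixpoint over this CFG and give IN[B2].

Per-block solution:
  B0:   IN={}   OUT={}
  B1:   IN={}   OUT={a*b}
  B2:   IN={a*b}   OUT={}
  B3:   IN={}   OUT={}
  B4:   IN={}   OUT={}
  B5:   IN={}   OUT={}
  B6:   IN={}   OUT={}

Merge at B2: IN[B2] = OUT[B1] = {a*b}

Answer: {a*b}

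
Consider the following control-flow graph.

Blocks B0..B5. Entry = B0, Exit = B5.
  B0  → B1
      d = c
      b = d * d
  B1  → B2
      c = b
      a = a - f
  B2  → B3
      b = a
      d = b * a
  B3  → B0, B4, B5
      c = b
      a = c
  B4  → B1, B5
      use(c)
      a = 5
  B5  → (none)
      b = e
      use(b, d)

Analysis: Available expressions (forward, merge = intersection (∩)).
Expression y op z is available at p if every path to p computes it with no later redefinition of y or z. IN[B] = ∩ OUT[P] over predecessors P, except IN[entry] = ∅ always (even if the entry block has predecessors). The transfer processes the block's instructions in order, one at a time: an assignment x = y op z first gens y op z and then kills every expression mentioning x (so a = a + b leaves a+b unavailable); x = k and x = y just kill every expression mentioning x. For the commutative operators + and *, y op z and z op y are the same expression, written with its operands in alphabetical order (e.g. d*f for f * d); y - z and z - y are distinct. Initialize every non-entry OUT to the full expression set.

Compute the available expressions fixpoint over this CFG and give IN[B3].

Answer: {a*b}

Trace:
Per-block solution:
  B0:   IN={}   OUT={d*d}
  B1:   IN={}   OUT={}
  B2:   IN={}   OUT={a*b}
  B3:   IN={a*b}   OUT={}
  B4:   IN={}   OUT={}
  B5:   IN={}   OUT={}

Merge at B3: IN[B3] = OUT[B2] = {a*b}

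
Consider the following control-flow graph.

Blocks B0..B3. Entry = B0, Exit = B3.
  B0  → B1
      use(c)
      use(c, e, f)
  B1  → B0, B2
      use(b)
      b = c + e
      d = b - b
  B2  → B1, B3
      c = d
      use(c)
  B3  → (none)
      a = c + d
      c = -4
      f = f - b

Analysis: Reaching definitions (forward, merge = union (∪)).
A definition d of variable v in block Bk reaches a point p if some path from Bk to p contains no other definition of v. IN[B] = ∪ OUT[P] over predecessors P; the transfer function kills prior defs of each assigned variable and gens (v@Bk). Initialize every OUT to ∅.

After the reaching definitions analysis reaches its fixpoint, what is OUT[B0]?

Answer: {b@B1, c@B2, d@B1}

Derivation:
Converged values:
  B0: | IN={b@B1, c@B2, d@B1} | OUT={b@B1, c@B2, d@B1}
  B1: | IN={b@B1, c@B2, d@B1} | OUT={b@B1, c@B2, d@B1}
  B2: | IN={b@B1, c@B2, d@B1} | OUT={b@B1, c@B2, d@B1}
  B3: | IN={b@B1, c@B2, d@B1} | OUT={a@B3, b@B1, c@B3, d@B1, f@B3}

Merge at B0 (entry node, so the boundary value {} is joined with the incoming edge(s)): IN[B0] = {} ⊔ OUT[B1] = {b@B1, c@B2, d@B1}
Applying B0's transfer function to that IN value gives OUT[B0] (row B0 above).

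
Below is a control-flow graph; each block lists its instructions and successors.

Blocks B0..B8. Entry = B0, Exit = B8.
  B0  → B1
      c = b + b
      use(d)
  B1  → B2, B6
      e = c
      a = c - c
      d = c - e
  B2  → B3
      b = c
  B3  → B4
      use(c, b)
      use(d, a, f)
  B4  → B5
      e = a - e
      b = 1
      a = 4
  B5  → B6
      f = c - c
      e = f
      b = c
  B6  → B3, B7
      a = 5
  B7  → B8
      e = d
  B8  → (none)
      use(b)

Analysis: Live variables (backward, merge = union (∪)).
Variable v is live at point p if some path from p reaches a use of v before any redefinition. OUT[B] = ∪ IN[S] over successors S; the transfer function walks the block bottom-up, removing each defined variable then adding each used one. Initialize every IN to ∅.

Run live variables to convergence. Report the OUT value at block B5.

Per-block solution:
  B0:   IN={b, d, f}   OUT={b, c, f}
  B1:   IN={b, c, f}   OUT={a, b, c, d, e, f}
  B2:   IN={a, c, d, e, f}   OUT={a, b, c, d, e, f}
  B3:   IN={a, b, c, d, e, f}   OUT={a, c, d, e}
  B4:   IN={a, c, d, e}   OUT={c, d}
  B5:   IN={c, d}   OUT={b, c, d, e, f}
  B6:   IN={b, c, d, e, f}   OUT={a, b, c, d, e, f}
  B7:   IN={b, d}   OUT={b}
  B8:   IN={b}   OUT={}

Merge at B5: OUT[B5] = IN[B6] = {b, c, d, e, f}

Answer: {b, c, d, e, f}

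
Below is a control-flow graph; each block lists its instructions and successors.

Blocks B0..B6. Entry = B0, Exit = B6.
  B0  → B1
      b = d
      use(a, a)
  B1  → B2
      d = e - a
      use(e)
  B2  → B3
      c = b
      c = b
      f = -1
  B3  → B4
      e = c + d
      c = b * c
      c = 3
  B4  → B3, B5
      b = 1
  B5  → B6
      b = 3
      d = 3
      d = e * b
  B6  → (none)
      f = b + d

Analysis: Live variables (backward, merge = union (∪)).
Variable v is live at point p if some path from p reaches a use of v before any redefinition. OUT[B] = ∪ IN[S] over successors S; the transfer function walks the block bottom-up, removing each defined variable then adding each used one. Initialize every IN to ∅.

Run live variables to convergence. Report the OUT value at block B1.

Converged values:
  B0: | IN={a, d, e} | OUT={a, b, e}
  B1: | IN={a, b, e} | OUT={b, d}
  B2: | IN={b, d} | OUT={b, c, d}
  B3: | IN={b, c, d} | OUT={c, d, e}
  B4: | IN={c, d, e} | OUT={b, c, d, e}
  B5: | IN={e} | OUT={b, d}
  B6: | IN={b, d} | OUT={}

Merge at B1: OUT[B1] = IN[B2] = {b, d}

Answer: {b, d}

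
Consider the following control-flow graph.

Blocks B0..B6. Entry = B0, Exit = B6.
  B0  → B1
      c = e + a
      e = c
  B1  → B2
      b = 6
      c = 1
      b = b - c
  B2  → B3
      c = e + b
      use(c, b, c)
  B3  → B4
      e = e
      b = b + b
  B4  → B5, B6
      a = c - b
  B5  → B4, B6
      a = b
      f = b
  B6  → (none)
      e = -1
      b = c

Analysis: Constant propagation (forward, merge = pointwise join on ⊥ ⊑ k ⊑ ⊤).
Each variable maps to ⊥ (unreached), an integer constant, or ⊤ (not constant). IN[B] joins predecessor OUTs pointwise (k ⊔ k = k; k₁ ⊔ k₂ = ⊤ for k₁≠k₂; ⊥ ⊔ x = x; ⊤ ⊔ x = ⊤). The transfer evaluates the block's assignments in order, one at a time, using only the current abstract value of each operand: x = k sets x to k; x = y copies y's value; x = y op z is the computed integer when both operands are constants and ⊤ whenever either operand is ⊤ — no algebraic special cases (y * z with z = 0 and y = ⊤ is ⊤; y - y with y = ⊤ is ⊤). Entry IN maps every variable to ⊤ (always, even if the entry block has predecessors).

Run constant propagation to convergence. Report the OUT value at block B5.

Fixpoint table:
  B0:   IN=(all ⊤)   OUT=(all ⊤)
  B1:   IN=(all ⊤)   OUT={b:5, c:1; rest ⊤}
  B2:   IN={b:5, c:1; rest ⊤}   OUT={b:5; rest ⊤}
  B3:   IN={b:5; rest ⊤}   OUT={b:10; rest ⊤}
  B4:   IN={b:10; rest ⊤}   OUT={b:10; rest ⊤}
  B5:   IN={b:10; rest ⊤}   OUT={a:10, b:10, f:10; rest ⊤}
  B6:   IN={b:10; rest ⊤}   OUT={e:-1; rest ⊤}

Merge at B5: IN[B5] = OUT[B4] = {a: ⊤, b: 10, c: ⊤, d: ⊤, e: ⊤, f: ⊤}
Applying B5's transfer function to that IN value gives OUT[B5] (row B5 above).

Answer: {a: 10, b: 10, c: ⊤, d: ⊤, e: ⊤, f: 10}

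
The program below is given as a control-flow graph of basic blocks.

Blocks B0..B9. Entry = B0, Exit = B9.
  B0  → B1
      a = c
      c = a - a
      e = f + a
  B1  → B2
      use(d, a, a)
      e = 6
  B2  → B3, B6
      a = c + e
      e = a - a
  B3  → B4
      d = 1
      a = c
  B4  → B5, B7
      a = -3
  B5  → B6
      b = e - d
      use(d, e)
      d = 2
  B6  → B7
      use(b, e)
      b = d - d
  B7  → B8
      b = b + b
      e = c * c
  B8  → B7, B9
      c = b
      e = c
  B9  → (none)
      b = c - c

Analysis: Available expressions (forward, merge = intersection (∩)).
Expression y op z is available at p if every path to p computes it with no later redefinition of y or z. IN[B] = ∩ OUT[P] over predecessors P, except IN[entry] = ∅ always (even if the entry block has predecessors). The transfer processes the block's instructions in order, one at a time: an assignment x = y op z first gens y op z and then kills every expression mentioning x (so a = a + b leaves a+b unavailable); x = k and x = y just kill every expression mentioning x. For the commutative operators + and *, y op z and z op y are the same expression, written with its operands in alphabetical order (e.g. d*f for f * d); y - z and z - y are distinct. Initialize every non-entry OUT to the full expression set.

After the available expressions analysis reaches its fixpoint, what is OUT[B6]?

Answer: {d-d}

Working:
Per-block solution:
  B0: | IN={} | OUT={a+f, a-a}
  B1: | IN={a+f, a-a} | OUT={a+f, a-a}
  B2: | IN={a+f, a-a} | OUT={a-a}
  B3: | IN={a-a} | OUT={}
  B4: | IN={} | OUT={}
  B5: | IN={} | OUT={}
  B6: | IN={} | OUT={d-d}
  B7: | IN={} | OUT={c*c}
  B8: | IN={c*c} | OUT={}
  B9: | IN={} | OUT={c-c}

Merge at B6: IN[B6] = OUT[B2] ∩ OUT[B5] = {}
Applying B6's transfer function to that IN value gives OUT[B6] (row B6 above).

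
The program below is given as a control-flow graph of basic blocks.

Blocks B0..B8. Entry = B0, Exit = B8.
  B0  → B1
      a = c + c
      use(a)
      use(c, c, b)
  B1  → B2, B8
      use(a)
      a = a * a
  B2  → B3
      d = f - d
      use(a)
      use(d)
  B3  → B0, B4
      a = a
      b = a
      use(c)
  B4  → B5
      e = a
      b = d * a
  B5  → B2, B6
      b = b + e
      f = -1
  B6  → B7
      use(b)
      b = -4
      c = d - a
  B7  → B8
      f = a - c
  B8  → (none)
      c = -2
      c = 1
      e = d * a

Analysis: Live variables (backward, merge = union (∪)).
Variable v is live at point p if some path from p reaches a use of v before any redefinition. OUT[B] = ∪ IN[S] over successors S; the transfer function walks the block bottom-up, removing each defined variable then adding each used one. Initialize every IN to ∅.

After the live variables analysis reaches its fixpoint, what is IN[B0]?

Answer: {b, c, d, f}

Trace:
Fixpoint table:
  B0:  IN={b, c, d, f}  OUT={a, c, d, f}
  B1:  IN={a, c, d, f}  OUT={a, c, d, f}
  B2:  IN={a, c, d, f}  OUT={a, c, d, f}
  B3:  IN={a, c, d, f}  OUT={a, b, c, d, f}
  B4:  IN={a, c, d}  OUT={a, b, c, d, e}
  B5:  IN={a, b, c, d, e}  OUT={a, b, c, d, f}
  B6:  IN={a, b, d}  OUT={a, c, d}
  B7:  IN={a, c, d}  OUT={a, d}
  B8:  IN={a, d}  OUT={}

Merge at B0: OUT[B0] = IN[B1] = {a, c, d, f}
Applying B0's transfer function to that OUT value gives IN[B0] (row B0 above).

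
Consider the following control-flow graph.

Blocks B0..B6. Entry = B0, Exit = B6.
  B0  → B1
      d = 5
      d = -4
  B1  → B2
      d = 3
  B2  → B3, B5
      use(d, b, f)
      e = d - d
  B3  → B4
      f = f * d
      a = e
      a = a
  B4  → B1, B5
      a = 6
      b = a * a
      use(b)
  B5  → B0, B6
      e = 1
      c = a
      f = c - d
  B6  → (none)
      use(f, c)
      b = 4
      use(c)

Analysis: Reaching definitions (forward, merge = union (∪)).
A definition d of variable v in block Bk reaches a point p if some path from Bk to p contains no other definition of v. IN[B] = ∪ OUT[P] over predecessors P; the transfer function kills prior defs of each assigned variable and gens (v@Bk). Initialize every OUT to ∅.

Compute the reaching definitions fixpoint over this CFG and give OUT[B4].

Converged values:
  B0:  IN={a@B4, b@B4, c@B5, d@B1, e@B5, f@B5}  OUT={a@B4, b@B4, c@B5, d@B0, e@B5, f@B5}
  B1:  IN={a@B4, b@B4, c@B5, d@B0, d@B1, e@B2, e@B5, f@B3, f@B5}  OUT={a@B4, b@B4, c@B5, d@B1, e@B2, e@B5, f@B3, f@B5}
  B2:  IN={a@B4, b@B4, c@B5, d@B1, e@B2, e@B5, f@B3, f@B5}  OUT={a@B4, b@B4, c@B5, d@B1, e@B2, f@B3, f@B5}
  B3:  IN={a@B4, b@B4, c@B5, d@B1, e@B2, f@B3, f@B5}  OUT={a@B3, b@B4, c@B5, d@B1, e@B2, f@B3}
  B4:  IN={a@B3, b@B4, c@B5, d@B1, e@B2, f@B3}  OUT={a@B4, b@B4, c@B5, d@B1, e@B2, f@B3}
  B5:  IN={a@B4, b@B4, c@B5, d@B1, e@B2, f@B3, f@B5}  OUT={a@B4, b@B4, c@B5, d@B1, e@B5, f@B5}
  B6:  IN={a@B4, b@B4, c@B5, d@B1, e@B5, f@B5}  OUT={a@B4, b@B6, c@B5, d@B1, e@B5, f@B5}

Merge at B4: IN[B4] = OUT[B3] = {a@B3, b@B4, c@B5, d@B1, e@B2, f@B3}
Applying B4's transfer function to that IN value gives OUT[B4] (row B4 above).

Answer: {a@B4, b@B4, c@B5, d@B1, e@B2, f@B3}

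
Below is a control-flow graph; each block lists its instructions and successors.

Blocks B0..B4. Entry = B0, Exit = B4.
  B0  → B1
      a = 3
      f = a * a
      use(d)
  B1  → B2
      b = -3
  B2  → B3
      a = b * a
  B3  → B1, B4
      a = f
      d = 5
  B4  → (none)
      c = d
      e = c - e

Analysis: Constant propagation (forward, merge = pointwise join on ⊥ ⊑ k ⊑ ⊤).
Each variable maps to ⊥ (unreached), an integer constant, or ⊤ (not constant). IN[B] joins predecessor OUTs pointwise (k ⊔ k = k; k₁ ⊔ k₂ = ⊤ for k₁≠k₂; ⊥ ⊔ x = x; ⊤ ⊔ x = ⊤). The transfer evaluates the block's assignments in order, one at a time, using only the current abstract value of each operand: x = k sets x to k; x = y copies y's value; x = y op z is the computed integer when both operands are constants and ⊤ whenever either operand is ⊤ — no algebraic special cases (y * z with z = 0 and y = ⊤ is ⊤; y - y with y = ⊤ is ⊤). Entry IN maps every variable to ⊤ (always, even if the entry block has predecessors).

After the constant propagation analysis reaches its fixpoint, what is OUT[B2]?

Answer: {a: ⊤, b: -3, c: ⊤, d: ⊤, e: ⊤, f: 9}

Working:
Per-block solution:
  B0:   IN=(all ⊤)   OUT={a:3, f:9; rest ⊤}
  B1:   IN={f:9; rest ⊤}   OUT={b:-3, f:9; rest ⊤}
  B2:   IN={b:-3, f:9; rest ⊤}   OUT={b:-3, f:9; rest ⊤}
  B3:   IN={b:-3, f:9; rest ⊤}   OUT={a:9, b:-3, d:5, f:9; rest ⊤}
  B4:   IN={a:9, b:-3, d:5, f:9; rest ⊤}   OUT={a:9, b:-3, c:5, d:5, f:9; rest ⊤}

Merge at B2: IN[B2] = OUT[B1] = {a: ⊤, b: -3, c: ⊤, d: ⊤, e: ⊤, f: 9}
Applying B2's transfer function to that IN value gives OUT[B2] (row B2 above).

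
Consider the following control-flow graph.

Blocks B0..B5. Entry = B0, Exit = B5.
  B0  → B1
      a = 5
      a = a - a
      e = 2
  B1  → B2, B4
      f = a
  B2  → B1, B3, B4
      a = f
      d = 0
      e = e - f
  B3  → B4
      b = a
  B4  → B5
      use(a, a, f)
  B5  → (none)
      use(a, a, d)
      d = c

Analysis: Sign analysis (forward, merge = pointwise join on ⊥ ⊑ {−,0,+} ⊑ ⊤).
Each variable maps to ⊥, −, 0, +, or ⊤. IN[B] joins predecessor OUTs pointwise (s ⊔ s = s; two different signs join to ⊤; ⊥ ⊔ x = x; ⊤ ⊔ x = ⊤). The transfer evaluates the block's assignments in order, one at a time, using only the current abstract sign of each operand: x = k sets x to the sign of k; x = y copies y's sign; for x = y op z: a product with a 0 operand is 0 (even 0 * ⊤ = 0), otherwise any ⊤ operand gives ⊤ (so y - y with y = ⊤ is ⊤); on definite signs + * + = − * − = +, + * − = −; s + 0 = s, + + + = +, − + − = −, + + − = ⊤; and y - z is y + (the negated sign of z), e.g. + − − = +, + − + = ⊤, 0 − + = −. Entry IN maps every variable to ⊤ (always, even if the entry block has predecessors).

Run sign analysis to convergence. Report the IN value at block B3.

Answer: {a: ⊤, b: ⊤, c: ⊤, d: 0, e: ⊤, f: ⊤}

Trace:
Per-block solution:
  B0:   IN=(all ⊤)   OUT={e:+; rest ⊤}
  B1:   IN=(all ⊤)   OUT=(all ⊤)
  B2:   IN=(all ⊤)   OUT={d:0; rest ⊤}
  B3:   IN={d:0; rest ⊤}   OUT={d:0; rest ⊤}
  B4:   IN=(all ⊤)   OUT=(all ⊤)
  B5:   IN=(all ⊤)   OUT=(all ⊤)

Merge at B3: IN[B3] = OUT[B2] = {a: ⊤, b: ⊤, c: ⊤, d: 0, e: ⊤, f: ⊤}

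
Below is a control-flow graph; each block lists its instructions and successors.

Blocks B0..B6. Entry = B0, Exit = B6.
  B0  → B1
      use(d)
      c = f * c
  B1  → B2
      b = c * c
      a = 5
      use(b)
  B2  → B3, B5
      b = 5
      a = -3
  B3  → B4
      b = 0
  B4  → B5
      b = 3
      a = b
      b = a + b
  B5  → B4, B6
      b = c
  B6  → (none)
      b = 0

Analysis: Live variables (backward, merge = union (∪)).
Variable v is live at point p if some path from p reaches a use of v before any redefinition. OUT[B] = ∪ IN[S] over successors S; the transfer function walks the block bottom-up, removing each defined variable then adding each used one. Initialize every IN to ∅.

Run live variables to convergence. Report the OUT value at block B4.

Answer: {c}

Derivation:
Converged values:
  B0:   IN={c, d, f}   OUT={c}
  B1:   IN={c}   OUT={c}
  B2:   IN={c}   OUT={c}
  B3:   IN={c}   OUT={c}
  B4:   IN={c}   OUT={c}
  B5:   IN={c}   OUT={c}
  B6:   IN={}   OUT={}

Merge at B4: OUT[B4] = IN[B5] = {c}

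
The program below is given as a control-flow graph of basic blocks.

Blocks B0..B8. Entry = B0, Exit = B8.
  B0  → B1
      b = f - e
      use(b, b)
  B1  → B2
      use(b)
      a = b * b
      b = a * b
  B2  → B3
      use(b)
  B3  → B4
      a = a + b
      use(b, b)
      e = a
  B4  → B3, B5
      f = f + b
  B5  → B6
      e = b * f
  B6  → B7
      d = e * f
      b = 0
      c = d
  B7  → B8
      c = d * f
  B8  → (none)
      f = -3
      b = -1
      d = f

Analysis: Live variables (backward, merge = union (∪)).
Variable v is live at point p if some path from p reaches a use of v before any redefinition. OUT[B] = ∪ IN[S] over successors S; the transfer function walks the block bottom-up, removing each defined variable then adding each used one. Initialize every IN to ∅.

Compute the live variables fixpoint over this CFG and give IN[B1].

Answer: {b, f}

Trace:
Converged values:
  B0:  IN={e, f}  OUT={b, f}
  B1:  IN={b, f}  OUT={a, b, f}
  B2:  IN={a, b, f}  OUT={a, b, f}
  B3:  IN={a, b, f}  OUT={a, b, f}
  B4:  IN={a, b, f}  OUT={a, b, f}
  B5:  IN={b, f}  OUT={e, f}
  B6:  IN={e, f}  OUT={d, f}
  B7:  IN={d, f}  OUT={}
  B8:  IN={}  OUT={}

Merge at B1: OUT[B1] = IN[B2] = {a, b, f}
Applying B1's transfer function to that OUT value gives IN[B1] (row B1 above).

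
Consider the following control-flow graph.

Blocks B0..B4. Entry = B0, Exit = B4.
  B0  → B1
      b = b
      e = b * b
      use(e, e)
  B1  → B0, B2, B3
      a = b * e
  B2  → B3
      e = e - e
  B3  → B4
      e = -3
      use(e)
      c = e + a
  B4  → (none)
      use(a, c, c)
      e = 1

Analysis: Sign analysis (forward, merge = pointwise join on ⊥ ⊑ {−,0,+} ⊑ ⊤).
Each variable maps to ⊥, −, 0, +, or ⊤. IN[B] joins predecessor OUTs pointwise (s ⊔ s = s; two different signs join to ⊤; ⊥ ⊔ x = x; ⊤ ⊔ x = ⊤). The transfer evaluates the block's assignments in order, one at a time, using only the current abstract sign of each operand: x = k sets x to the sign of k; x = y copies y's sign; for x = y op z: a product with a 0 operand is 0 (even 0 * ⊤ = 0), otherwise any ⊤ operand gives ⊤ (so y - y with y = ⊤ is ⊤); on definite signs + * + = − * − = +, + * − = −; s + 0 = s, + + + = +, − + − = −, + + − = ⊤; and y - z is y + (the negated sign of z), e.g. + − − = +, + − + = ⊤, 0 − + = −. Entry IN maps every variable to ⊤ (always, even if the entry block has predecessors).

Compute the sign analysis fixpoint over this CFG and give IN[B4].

Answer: {a: ⊤, b: ⊤, c: ⊤, d: ⊤, e: -, f: ⊤}

Trace:
Per-block solution:
  B0:   IN=(all ⊤)   OUT=(all ⊤)
  B1:   IN=(all ⊤)   OUT=(all ⊤)
  B2:   IN=(all ⊤)   OUT=(all ⊤)
  B3:   IN=(all ⊤)   OUT={e:-; rest ⊤}
  B4:   IN={e:-; rest ⊤}   OUT={e:+; rest ⊤}

Merge at B4: IN[B4] = OUT[B3] = {a: ⊤, b: ⊤, c: ⊤, d: ⊤, e: -, f: ⊤}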